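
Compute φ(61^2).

φ(61^2) = 61^2 − 61^1 = 3721 − 61 = 3660.

3660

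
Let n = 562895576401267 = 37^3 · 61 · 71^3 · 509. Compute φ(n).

530072958038400

φ(562895576401267) = 562895576401267 · (1 − 1/37) · (1 − 1/61) · (1 − 1/71) · (1 − 1/509)
       = 562895576401267 · 76809600/81565723 = 530072958038400.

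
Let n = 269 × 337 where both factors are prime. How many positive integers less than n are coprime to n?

φ(269) = 269 − 1 = 268.
φ(337) = 337 − 1 = 336.
Multiply: 268 · 336 = 90048.

90048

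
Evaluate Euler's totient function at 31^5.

φ(31^5) = 31^5 − 31^4 = 28629151 − 923521 = 27705630.

27705630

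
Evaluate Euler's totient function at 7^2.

42

φ(49) = 49 · (1 − 1/7)
       = 49 · 6/7 = 42.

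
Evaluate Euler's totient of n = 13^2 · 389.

φ(65741) = 65741 · (1 − 1/13) · (1 − 1/389)
       = 65741 · 4656/5057 = 60528.

60528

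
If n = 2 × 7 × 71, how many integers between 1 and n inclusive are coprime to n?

φ(994) = 994 · (1 − 1/2) · (1 − 1/7) · (1 − 1/71)
       = 994 · 420/994 = 420.

420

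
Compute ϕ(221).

192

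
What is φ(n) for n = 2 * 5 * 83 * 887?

φ(736210) = 736210 · (1 − 1/2) · (1 − 1/5) · (1 − 1/83) · (1 − 1/887)
       = 736210 · 290608/736210 = 290608.

290608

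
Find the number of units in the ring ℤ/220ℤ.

First factor: 220 = 2^2 × 5 × 11.
φ(220) = 220 · (1 − 1/2) · (1 − 1/5) · (1 − 1/11)
       = 220 · 40/110 = 80.

80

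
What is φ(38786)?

16800

First factor: 38786 = 2 · 11 · 41 · 43.
φ(2) = 2 − 1 = 1.
φ(11) = 11 − 1 = 10.
φ(41) = 41 − 1 = 40.
φ(43) = 43 − 1 = 42.
Since φ is multiplicative, φ(38786) = 1 · 10 · 40 · 42 = 16800.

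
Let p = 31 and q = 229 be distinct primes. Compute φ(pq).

6840

φ(n) = (p − 1)(q − 1) = (31−1)(229−1) = 30·228 = 6840.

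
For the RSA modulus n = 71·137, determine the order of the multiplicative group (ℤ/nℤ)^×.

φ(n) = (p − 1)(q − 1) = (71−1)(137−1) = 70·136 = 9520.

9520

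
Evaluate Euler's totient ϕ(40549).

36960

Factor 40549: 40549 = 23 · 41 · 43.
φ(40549) = 40549 · (1 − 1/23) · (1 − 1/41) · (1 − 1/43)
       = 40549 · 36960/40549 = 36960.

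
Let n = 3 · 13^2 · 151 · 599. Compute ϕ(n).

27986400

φ(45857643) = 45857643 · (1 − 1/3) · (1 − 1/13) · (1 − 1/151) · (1 − 1/599)
       = 45857643 · 2152800/3527511 = 27986400.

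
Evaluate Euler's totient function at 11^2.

φ(121) = 121 · (1 − 1/11)
       = 121 · 10/11 = 110.

110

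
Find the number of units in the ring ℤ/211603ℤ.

163296

Factor 211603: 211603 = 7 × 19 × 37 × 43.
φ(7) = 7 − 1 = 6.
φ(19) = 19 − 1 = 18.
φ(37) = 37 − 1 = 36.
φ(43) = 43 − 1 = 42.
φ(211603) = 6 × 18 × 36 × 42 = 163296.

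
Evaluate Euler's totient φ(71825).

Factor 71825: 71825 = 5**2 * 13**2 * 17.
φ(5^2) = 5^1·(5−1) = 5·4 = 20.
φ(13^2) = 13^2 − 13^1 = 169 − 13 = 156.
φ(17) = 17 − 1 = 16.
Multiply: 20 · 156 · 16 = 49920.

49920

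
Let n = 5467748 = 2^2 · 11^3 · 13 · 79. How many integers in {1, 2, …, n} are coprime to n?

2265120

φ(5467748) = 5467748 · (1 − 1/2) · (1 − 1/11) · (1 − 1/13) · (1 − 1/79)
       = 5467748 · 9360/22594 = 2265120.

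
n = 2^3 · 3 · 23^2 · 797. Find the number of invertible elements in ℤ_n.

φ(2^3) = 2^3 − 2^2 = 8 − 4 = 4.
φ(3) = 3 − 1 = 2.
φ(23^2) = 23^1·(23−1) = 23·22 = 506.
φ(797) = 797 − 1 = 796.
Since φ is multiplicative, φ(10118712) = 4 · 2 · 506 · 796 = 3222208.

3222208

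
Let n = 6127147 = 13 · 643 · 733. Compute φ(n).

5639328

φ(6127147) = 6127147 · (1 − 1/13) · (1 − 1/643) · (1 − 1/733)
       = 6127147 · 5639328/6127147 = 5639328.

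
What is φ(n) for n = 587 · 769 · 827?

φ(373310281) = 373310281 · (1 − 1/587) · (1 − 1/769) · (1 − 1/827)
       = 373310281 · 371739648/373310281 = 371739648.

371739648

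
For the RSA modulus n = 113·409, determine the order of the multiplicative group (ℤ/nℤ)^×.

φ(113) = 113 − 1 = 112.
φ(409) = 409 − 1 = 408.
Since φ is multiplicative, φ(46217) = 112 · 408 = 45696.

45696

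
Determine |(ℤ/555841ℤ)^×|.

446160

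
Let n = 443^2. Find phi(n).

195806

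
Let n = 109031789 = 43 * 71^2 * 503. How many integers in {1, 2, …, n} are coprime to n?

104787480

φ(43) = 43 − 1 = 42.
φ(71^2) = 71^1·(71−1) = 71·70 = 4970.
φ(503) = 503 − 1 = 502.
Multiply: 42 · 4970 · 502 = 104787480.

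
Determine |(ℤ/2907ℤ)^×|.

Prime factorization: 2907 = 3^2 × 17 × 19.
φ(3^2) = 3^2 − 3^1 = 9 − 3 = 6.
φ(17) = 17 − 1 = 16.
φ(19) = 19 − 1 = 18.
Since φ is multiplicative, φ(2907) = 6 · 16 · 18 = 1728.

1728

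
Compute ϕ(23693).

First factor: 23693 = 19 · 29 · 43.
φ(19) = 19 − 1 = 18.
φ(29) = 29 − 1 = 28.
φ(43) = 43 − 1 = 42.
Multiply: 18 · 28 · 42 = 21168.

21168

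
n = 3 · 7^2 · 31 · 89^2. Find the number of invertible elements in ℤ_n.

19736640

φ(36095997) = 36095997 · (1 − 1/3) · (1 − 1/7) · (1 − 1/31) · (1 − 1/89)
       = 36095997 · 31680/57939 = 19736640.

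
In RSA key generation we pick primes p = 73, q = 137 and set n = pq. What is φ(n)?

9792

For distinct primes, φ(pq) = (p−1)(q−1) = 72 × 136 = 9792.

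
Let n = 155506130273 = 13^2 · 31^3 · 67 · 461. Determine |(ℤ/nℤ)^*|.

φ(155506130273) = 155506130273 · (1 − 1/13) · (1 − 1/31) · (1 − 1/67) · (1 − 1/461)
       = 155506130273 · 10929600/12447461 = 136543492800.

136543492800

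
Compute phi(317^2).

φ(317^2) = 317^2 − 317^1 = 100489 − 317 = 100172.

100172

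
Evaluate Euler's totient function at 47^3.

φ(103823) = 103823 · (1 − 1/47)
       = 103823 · 46/47 = 101614.

101614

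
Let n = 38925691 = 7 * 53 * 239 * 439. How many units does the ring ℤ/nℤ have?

32524128

φ(7) = 7 − 1 = 6.
φ(53) = 53 − 1 = 52.
φ(239) = 239 − 1 = 238.
φ(439) = 439 − 1 = 438.
Multiply: 6 · 52 · 238 · 438 = 32524128.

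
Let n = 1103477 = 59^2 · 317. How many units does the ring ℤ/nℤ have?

φ(59^2) = 59^1·(59−1) = 59·58 = 3422.
φ(317) = 317 − 1 = 316.
φ(1103477) = 3422 × 316 = 1081352.

1081352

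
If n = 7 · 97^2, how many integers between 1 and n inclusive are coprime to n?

55872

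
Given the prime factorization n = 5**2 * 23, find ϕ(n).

440

φ(575) = 575 · (1 − 1/5) · (1 − 1/23)
       = 575 · 88/115 = 440.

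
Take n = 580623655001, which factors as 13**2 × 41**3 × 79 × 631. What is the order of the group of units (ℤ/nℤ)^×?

φ(580623655001) = 580623655001 · (1 − 1/13) · (1 − 1/41) · (1 − 1/79) · (1 − 1/631)
       = 580623655001 · 23587200/26569517 = 515451081600.

515451081600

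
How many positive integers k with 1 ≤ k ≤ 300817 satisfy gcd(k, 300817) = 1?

246400

Factor 300817: 300817 = 11 × 23 × 29 × 41.
φ(11) = 11 − 1 = 10.
φ(23) = 23 − 1 = 22.
φ(29) = 29 − 1 = 28.
φ(41) = 41 − 1 = 40.
φ(300817) = 10 × 22 × 28 × 40 = 246400.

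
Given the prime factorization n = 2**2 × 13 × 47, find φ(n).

φ(2444) = 2444 · (1 − 1/2) · (1 − 1/13) · (1 − 1/47)
       = 2444 · 552/1222 = 1104.

1104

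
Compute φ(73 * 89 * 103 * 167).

φ(73) = 73 − 1 = 72.
φ(89) = 89 − 1 = 88.
φ(103) = 103 − 1 = 102.
φ(167) = 167 − 1 = 166.
φ(111754897) = 72 × 88 × 102 × 166 = 107281152.

107281152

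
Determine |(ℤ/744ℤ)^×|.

240

744 = 2^3 × 3 × 31.
φ(2^3) = 2^3 − 2^2 = 8 − 4 = 4.
φ(3) = 3 − 1 = 2.
φ(31) = 31 − 1 = 30.
Multiply: 4 · 2 · 30 = 240.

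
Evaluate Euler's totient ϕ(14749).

Factor 14749: 14749 = 7^3 * 43.
φ(14749) = 14749 · (1 − 1/7) · (1 − 1/43)
       = 14749 · 252/301 = 12348.

12348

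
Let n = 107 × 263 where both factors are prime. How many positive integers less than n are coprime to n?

For distinct primes, φ(pq) = (p−1)(q−1) = 106 × 262 = 27772.

27772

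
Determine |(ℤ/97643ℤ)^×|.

72576

97643 = 7 * 13 * 29 * 37.
φ(97643) = 97643 · (1 − 1/7) · (1 − 1/13) · (1 − 1/29) · (1 − 1/37)
       = 97643 · 72576/97643 = 72576.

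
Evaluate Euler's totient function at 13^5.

342732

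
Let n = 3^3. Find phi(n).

18

φ(27) = 27 · (1 − 1/3)
       = 27 · 2/3 = 18.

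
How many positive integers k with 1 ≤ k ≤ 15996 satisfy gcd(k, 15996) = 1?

First factor: 15996 = 2^2 × 3 × 31 × 43.
φ(2^2) = 2^1·(2−1) = 2·1 = 2.
φ(3) = 3 − 1 = 2.
φ(31) = 31 − 1 = 30.
φ(43) = 43 − 1 = 42.
Since φ is multiplicative, φ(15996) = 2 · 2 · 30 · 42 = 5040.

5040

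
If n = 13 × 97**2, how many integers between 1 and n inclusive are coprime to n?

111744

φ(122317) = 122317 · (1 − 1/13) · (1 − 1/97)
       = 122317 · 1152/1261 = 111744.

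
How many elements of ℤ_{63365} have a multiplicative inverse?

44352

Factor 63365: 63365 = 5 × 19 × 23 × 29.
φ(63365) = 63365 · (1 − 1/5) · (1 − 1/19) · (1 − 1/23) · (1 − 1/29)
       = 63365 · 44352/63365 = 44352.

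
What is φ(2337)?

1440

Factor 2337: 2337 = 3 * 19 * 41.
φ(3) = 3 − 1 = 2.
φ(19) = 19 − 1 = 18.
φ(41) = 41 − 1 = 40.
φ(2337) = 2 × 18 × 40 = 1440.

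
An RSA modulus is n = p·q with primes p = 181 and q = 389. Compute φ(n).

69840

For distinct primes, φ(pq) = (p−1)(q−1) = 180 × 388 = 69840.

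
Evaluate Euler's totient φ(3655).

2688

First factor: 3655 = 5 × 17 × 43.
φ(3655) = 3655 · (1 − 1/5) · (1 − 1/17) · (1 − 1/43)
       = 3655 · 2688/3655 = 2688.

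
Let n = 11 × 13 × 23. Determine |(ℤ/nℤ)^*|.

2640

φ(11) = 11 − 1 = 10.
φ(13) = 13 − 1 = 12.
φ(23) = 23 − 1 = 22.
φ(3289) = 10 × 12 × 22 = 2640.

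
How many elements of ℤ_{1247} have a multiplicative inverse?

Factor 1247: 1247 = 29 × 43.
φ(1247) = 1247 · (1 − 1/29) · (1 − 1/43)
       = 1247 · 1176/1247 = 1176.

1176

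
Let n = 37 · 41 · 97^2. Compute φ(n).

φ(14273453) = 14273453 · (1 − 1/37) · (1 − 1/41) · (1 − 1/97)
       = 14273453 · 138240/147149 = 13409280.

13409280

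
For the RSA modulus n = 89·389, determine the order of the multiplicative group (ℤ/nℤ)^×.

34144

φ(n) = (p − 1)(q − 1) = (89−1)(389−1) = 88·388 = 34144.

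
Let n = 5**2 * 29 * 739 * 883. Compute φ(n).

364512960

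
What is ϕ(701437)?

580800

Prime factorization: 701437 = 11**3 · 17 · 31.
φ(701437) = 701437 · (1 − 1/11) · (1 − 1/17) · (1 − 1/31)
       = 701437 · 4800/5797 = 580800.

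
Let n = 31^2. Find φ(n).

φ(961) = 961 · (1 − 1/31)
       = 961 · 30/31 = 930.

930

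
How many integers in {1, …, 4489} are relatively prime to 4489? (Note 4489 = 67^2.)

φ(4489) = 4489 · (1 − 1/67)
       = 4489 · 66/67 = 4422.

4422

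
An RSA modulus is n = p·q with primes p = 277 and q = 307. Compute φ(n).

φ(pq) = (p−1)(q−1) = 276 · 306 = 84456.

84456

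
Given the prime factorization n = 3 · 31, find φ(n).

60

φ(93) = 93 · (1 − 1/3) · (1 − 1/31)
       = 93 · 60/93 = 60.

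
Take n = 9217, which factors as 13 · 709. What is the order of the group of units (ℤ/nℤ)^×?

8496

φ(13) = 13 − 1 = 12.
φ(709) = 709 − 1 = 708.
φ(9217) = 12 × 708 = 8496.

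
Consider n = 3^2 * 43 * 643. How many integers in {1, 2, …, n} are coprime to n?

φ(248841) = 248841 · (1 − 1/3) · (1 − 1/43) · (1 − 1/643)
       = 248841 · 53928/82947 = 161784.

161784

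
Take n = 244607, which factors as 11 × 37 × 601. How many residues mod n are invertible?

φ(244607) = 244607 · (1 − 1/11) · (1 − 1/37) · (1 − 1/601)
       = 244607 · 216000/244607 = 216000.

216000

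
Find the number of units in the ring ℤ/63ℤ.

Factor 63: 63 = 3^2 × 7.
φ(63) = 63 · (1 − 1/3) · (1 − 1/7)
       = 63 · 12/21 = 36.

36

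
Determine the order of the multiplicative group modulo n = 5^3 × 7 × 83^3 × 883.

φ(5^3) = 5^2·(5−1) = 25·4 = 100.
φ(7) = 7 − 1 = 6.
φ(83^3) = 83^2·(83−1) = 6889·82 = 564898.
φ(883) = 883 − 1 = 882.
Multiply: 100 · 6 · 564898 · 882 = 298944021600.

298944021600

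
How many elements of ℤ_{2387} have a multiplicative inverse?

1800

2387 = 7 · 11 · 31.
φ(7) = 7 − 1 = 6.
φ(11) = 11 − 1 = 10.
φ(31) = 31 − 1 = 30.
φ(2387) = 6 × 10 × 30 = 1800.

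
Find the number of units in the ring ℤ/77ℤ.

60

Factor 77: 77 = 7 × 11.
φ(77) = 77 · (1 − 1/7) · (1 − 1/11)
       = 77 · 60/77 = 60.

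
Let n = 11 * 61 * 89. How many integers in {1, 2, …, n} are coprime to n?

φ(11) = 11 − 1 = 10.
φ(61) = 61 − 1 = 60.
φ(89) = 89 − 1 = 88.
Since φ is multiplicative, φ(59719) = 10 · 60 · 88 = 52800.

52800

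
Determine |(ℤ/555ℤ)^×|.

288

Factor 555: 555 = 3 · 5 · 37.
φ(555) = 555 · (1 − 1/3) · (1 − 1/5) · (1 − 1/37)
       = 555 · 288/555 = 288.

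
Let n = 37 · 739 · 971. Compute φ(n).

φ(37) = 37 − 1 = 36.
φ(739) = 739 − 1 = 738.
φ(971) = 971 − 1 = 970.
φ(26550053) = 36 × 738 × 970 = 25770960.

25770960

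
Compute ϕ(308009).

Prime factorization: 308009 = 13 · 19 · 29 · 43.
φ(308009) = 308009 · (1 − 1/13) · (1 − 1/19) · (1 − 1/29) · (1 − 1/43)
       = 308009 · 254016/308009 = 254016.

254016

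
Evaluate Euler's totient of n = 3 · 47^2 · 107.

458344

φ(709089) = 709089 · (1 − 1/3) · (1 − 1/47) · (1 − 1/107)
       = 709089 · 9752/15087 = 458344.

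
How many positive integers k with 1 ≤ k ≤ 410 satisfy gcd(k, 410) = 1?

160

410 = 2 × 5 × 41.
φ(2) = 2 − 1 = 1.
φ(5) = 5 − 1 = 4.
φ(41) = 41 − 1 = 40.
Since φ is multiplicative, φ(410) = 1 · 4 · 40 = 160.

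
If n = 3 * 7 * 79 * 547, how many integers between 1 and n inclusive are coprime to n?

φ(3) = 3 − 1 = 2.
φ(7) = 7 − 1 = 6.
φ(79) = 79 − 1 = 78.
φ(547) = 547 − 1 = 546.
Since φ is multiplicative, φ(907473) = 2 · 6 · 78 · 546 = 511056.

511056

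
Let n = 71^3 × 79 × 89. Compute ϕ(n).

2422099680

φ(2516472241) = 2516472241 · (1 − 1/71) · (1 − 1/79) · (1 − 1/89)
       = 2516472241 · 480480/499201 = 2422099680.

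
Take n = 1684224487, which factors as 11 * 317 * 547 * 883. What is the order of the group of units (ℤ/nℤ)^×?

φ(11) = 11 − 1 = 10.
φ(317) = 317 − 1 = 316.
φ(547) = 547 − 1 = 546.
φ(883) = 883 − 1 = 882.
Since φ is multiplicative, φ(1684224487) = 10 · 316 · 546 · 882 = 1521767520.

1521767520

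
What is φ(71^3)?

352870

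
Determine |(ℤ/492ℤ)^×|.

Factor 492: 492 = 2^2 * 3 * 41.
φ(2^2) = 2^2 − 2^1 = 4 − 2 = 2.
φ(3) = 3 − 1 = 2.
φ(41) = 41 − 1 = 40.
Multiply: 2 · 2 · 40 = 160.

160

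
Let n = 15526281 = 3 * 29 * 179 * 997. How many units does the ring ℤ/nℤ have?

φ(15526281) = 15526281 · (1 − 1/3) · (1 − 1/29) · (1 − 1/179) · (1 − 1/997)
       = 15526281 · 9928128/15526281 = 9928128.

9928128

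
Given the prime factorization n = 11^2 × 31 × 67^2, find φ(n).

14592600

φ(16838239) = 16838239 · (1 − 1/11) · (1 − 1/31) · (1 − 1/67)
       = 16838239 · 19800/22847 = 14592600.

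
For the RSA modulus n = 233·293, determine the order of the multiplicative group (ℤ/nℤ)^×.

67744

φ(n) = (p − 1)(q − 1) = (233−1)(293−1) = 232·292 = 67744.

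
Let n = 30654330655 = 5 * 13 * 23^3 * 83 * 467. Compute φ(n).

21346140288

φ(5) = 5 − 1 = 4.
φ(13) = 13 − 1 = 12.
φ(23^3) = 23^2·(23−1) = 529·22 = 11638.
φ(83) = 83 − 1 = 82.
φ(467) = 467 − 1 = 466.
Since φ is multiplicative, φ(30654330655) = 4 · 12 · 11638 · 82 · 466 = 21346140288.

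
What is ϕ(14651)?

11088

First factor: 14651 = 7**2 × 13 × 23.
φ(7^2) = 7^2 − 7^1 = 49 − 7 = 42.
φ(13) = 13 − 1 = 12.
φ(23) = 23 − 1 = 22.
φ(14651) = 42 × 12 × 22 = 11088.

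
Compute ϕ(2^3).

4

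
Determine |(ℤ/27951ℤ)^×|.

Factor 27951: 27951 = 3 × 7 × 11^3.
φ(3) = 3 − 1 = 2.
φ(7) = 7 − 1 = 6.
φ(11^3) = 11^3 − 11^2 = 1331 − 121 = 1210.
Multiply: 2 · 6 · 1210 = 14520.

14520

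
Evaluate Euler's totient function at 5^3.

100

φ(125) = 125 · (1 − 1/5)
       = 125 · 4/5 = 100.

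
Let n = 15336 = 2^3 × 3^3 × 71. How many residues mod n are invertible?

5040

φ(15336) = 15336 · (1 − 1/2) · (1 − 1/3) · (1 − 1/71)
       = 15336 · 140/426 = 5040.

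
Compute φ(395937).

Factor 395937: 395937 = 3^2 * 29 * 37 * 41.
φ(395937) = 395937 · (1 − 1/3) · (1 − 1/29) · (1 − 1/37) · (1 − 1/41)
       = 395937 · 80640/131979 = 241920.

241920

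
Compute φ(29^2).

812

φ(29^2) = 29^1·(29−1) = 29·28 = 812.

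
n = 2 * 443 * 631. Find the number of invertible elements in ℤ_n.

278460

φ(2) = 2 − 1 = 1.
φ(443) = 443 − 1 = 442.
φ(631) = 631 − 1 = 630.
Since φ is multiplicative, φ(559066) = 1 · 442 · 630 = 278460.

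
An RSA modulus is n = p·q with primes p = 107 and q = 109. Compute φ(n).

11448

φ(pq) = (p−1)(q−1) = 106 · 108 = 11448.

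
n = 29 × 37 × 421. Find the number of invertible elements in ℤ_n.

423360

φ(29) = 29 − 1 = 28.
φ(37) = 37 − 1 = 36.
φ(421) = 421 − 1 = 420.
Multiply: 28 · 36 · 420 = 423360.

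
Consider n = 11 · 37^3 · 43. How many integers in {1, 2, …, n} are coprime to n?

20699280

φ(23958869) = 23958869 · (1 − 1/11) · (1 − 1/37) · (1 − 1/43)
       = 23958869 · 15120/17501 = 20699280.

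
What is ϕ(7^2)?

42

φ(49) = 49 · (1 − 1/7)
       = 49 · 6/7 = 42.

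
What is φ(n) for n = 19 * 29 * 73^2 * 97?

254306304

φ(19) = 19 − 1 = 18.
φ(29) = 29 − 1 = 28.
φ(73^2) = 73^1·(73−1) = 73·72 = 5256.
φ(97) = 97 − 1 = 96.
φ(284819063) = 18 × 28 × 5256 × 96 = 254306304.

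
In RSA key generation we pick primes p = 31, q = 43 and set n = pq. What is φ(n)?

φ(31) = 31 − 1 = 30.
φ(43) = 43 − 1 = 42.
Multiply: 30 · 42 = 1260.

1260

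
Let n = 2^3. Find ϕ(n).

4

φ(2^3) = 2^2·(2−1) = 4·1 = 4.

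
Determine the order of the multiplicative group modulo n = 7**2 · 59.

φ(2891) = 2891 · (1 − 1/7) · (1 − 1/59)
       = 2891 · 348/413 = 2436.

2436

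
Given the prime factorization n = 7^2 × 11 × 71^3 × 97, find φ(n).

14227718400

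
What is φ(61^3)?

φ(226981) = 226981 · (1 − 1/61)
       = 226981 · 60/61 = 223260.

223260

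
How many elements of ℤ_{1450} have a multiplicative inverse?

Factor 1450: 1450 = 2 · 5**2 · 29.
φ(1450) = 1450 · (1 − 1/2) · (1 − 1/5) · (1 − 1/29)
       = 1450 · 112/290 = 560.

560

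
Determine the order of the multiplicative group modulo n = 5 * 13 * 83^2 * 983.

320807616

φ(5) = 5 − 1 = 4.
φ(13) = 13 − 1 = 12.
φ(83^2) = 83^1·(83−1) = 83·82 = 6806.
φ(983) = 983 − 1 = 982.
Multiply: 4 · 12 · 6806 · 982 = 320807616.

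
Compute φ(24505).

Factor 24505: 24505 = 5 * 13**2 * 29.
φ(24505) = 24505 · (1 − 1/5) · (1 − 1/13) · (1 − 1/29)
       = 24505 · 1344/1885 = 17472.

17472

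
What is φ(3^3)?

φ(3^3) = 3^2·(3−1) = 9·2 = 18.

18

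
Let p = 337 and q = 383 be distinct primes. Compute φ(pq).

128352

φ(337) = 337 − 1 = 336.
φ(383) = 383 − 1 = 382.
Since φ is multiplicative, φ(129071) = 336 · 382 = 128352.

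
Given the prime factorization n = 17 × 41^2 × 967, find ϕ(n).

25347840

φ(17) = 17 − 1 = 16.
φ(41^2) = 41^1·(41−1) = 41·40 = 1640.
φ(967) = 967 − 1 = 966.
Multiply: 16 · 1640 · 966 = 25347840.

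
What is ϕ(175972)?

Prime factorization: 175972 = 2**2 × 29 × 37 × 41.
φ(175972) = 175972 · (1 − 1/2) · (1 − 1/29) · (1 − 1/37) · (1 − 1/41)
       = 175972 · 40320/87986 = 80640.

80640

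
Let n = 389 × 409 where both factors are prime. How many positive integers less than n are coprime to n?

158304

φ(pq) = (p−1)(q−1) = 388 · 408 = 158304.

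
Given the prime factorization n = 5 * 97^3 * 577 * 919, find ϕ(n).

1910468395008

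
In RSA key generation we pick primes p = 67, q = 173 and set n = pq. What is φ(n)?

11352

φ(11591) = 11591 · (1 − 1/67) · (1 − 1/173)
       = 11591 · 11352/11591 = 11352.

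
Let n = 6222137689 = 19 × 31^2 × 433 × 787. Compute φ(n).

5684100480

φ(6222137689) = 6222137689 · (1 − 1/19) · (1 − 1/31) · (1 − 1/433) · (1 − 1/787)
       = 6222137689 · 183358080/200714119 = 5684100480.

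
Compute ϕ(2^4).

8

φ(2^4) = 2^3·(2−1) = 8·1 = 8.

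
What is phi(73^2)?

5256

φ(5329) = 5329 · (1 − 1/73)
       = 5329 · 72/73 = 5256.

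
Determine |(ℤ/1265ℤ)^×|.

880

Prime factorization: 1265 = 5 · 11 · 23.
φ(5) = 5 − 1 = 4.
φ(11) = 11 − 1 = 10.
φ(23) = 23 − 1 = 22.
Since φ is multiplicative, φ(1265) = 4 · 10 · 22 = 880.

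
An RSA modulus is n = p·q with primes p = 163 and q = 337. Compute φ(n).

φ(pq) = (p−1)(q−1) = 162 · 336 = 54432.

54432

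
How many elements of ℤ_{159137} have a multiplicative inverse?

Factor 159137: 159137 = 11 · 17 · 23 · 37.
φ(11) = 11 − 1 = 10.
φ(17) = 17 − 1 = 16.
φ(23) = 23 − 1 = 22.
φ(37) = 37 − 1 = 36.
Multiply: 10 · 16 · 22 · 36 = 126720.

126720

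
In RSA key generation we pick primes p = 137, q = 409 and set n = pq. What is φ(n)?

55488

φ(56033) = 56033 · (1 − 1/137) · (1 − 1/409)
       = 56033 · 55488/56033 = 55488.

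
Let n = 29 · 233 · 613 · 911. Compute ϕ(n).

φ(3773399351) = 3773399351 · (1 − 1/29) · (1 − 1/233) · (1 − 1/613) · (1 − 1/911)
       = 3773399351 · 3617752320/3773399351 = 3617752320.

3617752320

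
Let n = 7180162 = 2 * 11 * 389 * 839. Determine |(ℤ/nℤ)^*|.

φ(7180162) = 7180162 · (1 − 1/2) · (1 − 1/11) · (1 − 1/389) · (1 − 1/839)
       = 7180162 · 3251440/7180162 = 3251440.

3251440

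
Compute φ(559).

504

Factor 559: 559 = 13 · 43.
φ(13) = 13 − 1 = 12.
φ(43) = 43 − 1 = 42.
Multiply: 12 · 42 = 504.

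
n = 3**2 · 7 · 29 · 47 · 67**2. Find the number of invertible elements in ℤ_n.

205039296

φ(385465941) = 385465941 · (1 − 1/3) · (1 − 1/7) · (1 − 1/29) · (1 − 1/47) · (1 − 1/67)
       = 385465941 · 1020096/1917741 = 205039296.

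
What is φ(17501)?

Factor 17501: 17501 = 11 × 37 × 43.
φ(11) = 11 − 1 = 10.
φ(37) = 37 − 1 = 36.
φ(43) = 43 − 1 = 42.
Since φ is multiplicative, φ(17501) = 10 · 36 · 42 = 15120.

15120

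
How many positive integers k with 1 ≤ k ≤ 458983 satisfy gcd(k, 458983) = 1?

338688

458983 = 7^2 * 17 * 19 * 29.
φ(458983) = 458983 · (1 − 1/7) · (1 − 1/17) · (1 − 1/19) · (1 − 1/29)
       = 458983 · 48384/65569 = 338688.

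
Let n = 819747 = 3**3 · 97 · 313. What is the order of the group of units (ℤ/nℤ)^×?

539136

φ(819747) = 819747 · (1 − 1/3) · (1 − 1/97) · (1 − 1/313)
       = 819747 · 59904/91083 = 539136.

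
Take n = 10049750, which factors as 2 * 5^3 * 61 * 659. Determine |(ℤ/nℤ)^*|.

3948000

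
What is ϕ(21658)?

Prime factorization: 21658 = 2 * 7**2 * 13 * 17.
φ(2) = 2 − 1 = 1.
φ(7^2) = 7^1·(7−1) = 7·6 = 42.
φ(13) = 13 − 1 = 12.
φ(17) = 17 − 1 = 16.
Since φ is multiplicative, φ(21658) = 1 · 42 · 12 · 16 = 8064.

8064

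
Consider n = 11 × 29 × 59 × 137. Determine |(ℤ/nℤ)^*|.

2208640

φ(11) = 11 − 1 = 10.
φ(29) = 29 − 1 = 28.
φ(59) = 59 − 1 = 58.
φ(137) = 137 − 1 = 136.
Multiply: 10 · 28 · 58 · 136 = 2208640.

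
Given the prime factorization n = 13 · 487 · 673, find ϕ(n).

3919104

φ(4260763) = 4260763 · (1 − 1/13) · (1 − 1/487) · (1 − 1/673)
       = 4260763 · 3919104/4260763 = 3919104.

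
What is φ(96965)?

First factor: 96965 = 5 × 11 × 41 × 43.
φ(5) = 5 − 1 = 4.
φ(11) = 11 − 1 = 10.
φ(41) = 41 − 1 = 40.
φ(43) = 43 − 1 = 42.
Multiply: 4 · 10 · 40 · 42 = 67200.

67200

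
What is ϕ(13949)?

Factor 13949: 13949 = 13 × 29 × 37.
φ(13) = 13 − 1 = 12.
φ(29) = 29 − 1 = 28.
φ(37) = 37 − 1 = 36.
φ(13949) = 12 × 28 × 36 = 12096.

12096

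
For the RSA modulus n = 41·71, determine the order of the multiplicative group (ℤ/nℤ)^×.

φ(n) = (p − 1)(q − 1) = (41−1)(71−1) = 40·70 = 2800.

2800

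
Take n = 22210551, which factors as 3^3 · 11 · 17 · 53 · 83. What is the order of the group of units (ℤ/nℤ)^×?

12280320

φ(22210551) = 22210551 · (1 − 1/3) · (1 − 1/11) · (1 − 1/17) · (1 − 1/53) · (1 − 1/83)
       = 22210551 · 1364480/2467839 = 12280320.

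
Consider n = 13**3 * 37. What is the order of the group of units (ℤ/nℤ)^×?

73008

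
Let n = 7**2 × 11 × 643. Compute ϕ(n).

269640

φ(346577) = 346577 · (1 − 1/7) · (1 − 1/11) · (1 − 1/643)
       = 346577 · 38520/49511 = 269640.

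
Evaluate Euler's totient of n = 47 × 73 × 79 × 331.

φ(89717219) = 89717219 · (1 − 1/47) · (1 − 1/73) · (1 − 1/79) · (1 − 1/331)
       = 89717219 · 85250880/89717219 = 85250880.

85250880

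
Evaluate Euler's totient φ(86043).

Prime factorization: 86043 = 3 · 23 · 29 · 43.
φ(86043) = 86043 · (1 − 1/3) · (1 − 1/23) · (1 − 1/29) · (1 − 1/43)
       = 86043 · 51744/86043 = 51744.

51744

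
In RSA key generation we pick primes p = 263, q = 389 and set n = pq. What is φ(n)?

101656

φ(pq) = (p−1)(q−1) = 262 · 388 = 101656.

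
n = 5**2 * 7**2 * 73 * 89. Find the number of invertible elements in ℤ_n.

φ(7958825) = 7958825 · (1 − 1/5) · (1 − 1/7) · (1 − 1/73) · (1 − 1/89)
       = 7958825 · 152064/227395 = 5322240.

5322240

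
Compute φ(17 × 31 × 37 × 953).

16450560

φ(18582547) = 18582547 · (1 − 1/17) · (1 − 1/31) · (1 − 1/37) · (1 − 1/953)
       = 18582547 · 16450560/18582547 = 16450560.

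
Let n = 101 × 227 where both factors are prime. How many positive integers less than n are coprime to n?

For distinct primes, φ(pq) = (p−1)(q−1) = 100 × 226 = 22600.

22600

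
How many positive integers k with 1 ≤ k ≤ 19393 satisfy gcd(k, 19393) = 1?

First factor: 19393 = 11 · 41 · 43.
φ(19393) = 19393 · (1 − 1/11) · (1 − 1/41) · (1 − 1/43)
       = 19393 · 16800/19393 = 16800.

16800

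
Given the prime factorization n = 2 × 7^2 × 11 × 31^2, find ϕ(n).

390600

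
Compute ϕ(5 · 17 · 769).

φ(5) = 5 − 1 = 4.
φ(17) = 17 − 1 = 16.
φ(769) = 769 − 1 = 768.
Multiply: 4 · 16 · 768 = 49152.

49152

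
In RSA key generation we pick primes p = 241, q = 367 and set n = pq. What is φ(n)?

87840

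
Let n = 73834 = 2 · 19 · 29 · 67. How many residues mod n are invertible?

φ(73834) = 73834 · (1 − 1/2) · (1 − 1/19) · (1 − 1/29) · (1 − 1/67)
       = 73834 · 33264/73834 = 33264.

33264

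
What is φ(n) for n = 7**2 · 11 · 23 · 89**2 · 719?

51959994240

φ(7^2) = 7^2 − 7^1 = 49 − 7 = 42.
φ(11) = 11 − 1 = 10.
φ(23) = 23 − 1 = 22.
φ(89^2) = 89^1·(89−1) = 89·88 = 7832.
φ(719) = 719 − 1 = 718.
φ(70603382003) = 42 × 10 × 22 × 7832 × 718 = 51959994240.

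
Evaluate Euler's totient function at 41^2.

1640

φ(41^2) = 41^2 − 41^1 = 1681 − 41 = 1640.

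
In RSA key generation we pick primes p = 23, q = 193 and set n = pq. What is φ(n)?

4224

φ(pq) = (p−1)(q−1) = 22 · 192 = 4224.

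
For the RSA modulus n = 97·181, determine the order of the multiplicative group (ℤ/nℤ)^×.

φ(17557) = 17557 · (1 − 1/97) · (1 − 1/181)
       = 17557 · 17280/17557 = 17280.

17280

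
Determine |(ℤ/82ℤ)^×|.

40

82 = 2 · 41.
φ(82) = 82 · (1 − 1/2) · (1 − 1/41)
       = 82 · 40/82 = 40.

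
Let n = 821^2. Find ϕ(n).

673220

φ(674041) = 674041 · (1 − 1/821)
       = 674041 · 820/821 = 673220.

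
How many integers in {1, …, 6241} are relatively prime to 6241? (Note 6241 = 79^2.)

φ(79^2) = 79^1·(79−1) = 79·78 = 6162.

6162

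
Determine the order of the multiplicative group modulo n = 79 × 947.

73788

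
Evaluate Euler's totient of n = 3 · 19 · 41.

1440

φ(2337) = 2337 · (1 − 1/3) · (1 − 1/19) · (1 − 1/41)
       = 2337 · 1440/2337 = 1440.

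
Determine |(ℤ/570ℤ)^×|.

570 = 2 · 3 · 5 · 19.
φ(2) = 2 − 1 = 1.
φ(3) = 3 − 1 = 2.
φ(5) = 5 − 1 = 4.
φ(19) = 19 − 1 = 18.
Multiply: 1 · 2 · 4 · 18 = 144.

144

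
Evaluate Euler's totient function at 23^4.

267674

φ(23^4) = 23^3·(23−1) = 12167·22 = 267674.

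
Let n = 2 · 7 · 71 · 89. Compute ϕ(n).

36960

φ(2) = 2 − 1 = 1.
φ(7) = 7 − 1 = 6.
φ(71) = 71 − 1 = 70.
φ(89) = 89 − 1 = 88.
Since φ is multiplicative, φ(88466) = 1 · 6 · 70 · 88 = 36960.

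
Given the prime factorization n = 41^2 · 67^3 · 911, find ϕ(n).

φ(41^2) = 41^1·(41−1) = 41·40 = 1640.
φ(67^3) = 67^3 − 67^2 = 300763 − 4489 = 296274.
φ(911) = 911 − 1 = 910.
Multiply: 1640 · 296274 · 910 = 442159317600.

442159317600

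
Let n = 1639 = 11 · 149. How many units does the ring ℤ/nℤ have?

1480

φ(11) = 11 − 1 = 10.
φ(149) = 149 − 1 = 148.
Since φ is multiplicative, φ(1639) = 10 · 148 = 1480.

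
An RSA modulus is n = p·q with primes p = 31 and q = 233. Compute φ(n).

6960

For distinct primes, φ(pq) = (p−1)(q−1) = 30 × 232 = 6960.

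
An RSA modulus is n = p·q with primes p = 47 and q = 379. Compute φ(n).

φ(47) = 47 − 1 = 46.
φ(379) = 379 − 1 = 378.
Since φ is multiplicative, φ(17813) = 46 · 378 = 17388.

17388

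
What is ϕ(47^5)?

224465326

φ(47^5) = 47^4·(47−1) = 4879681·46 = 224465326.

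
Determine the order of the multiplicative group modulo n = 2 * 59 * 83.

4756

φ(9794) = 9794 · (1 − 1/2) · (1 − 1/59) · (1 − 1/83)
       = 9794 · 4756/9794 = 4756.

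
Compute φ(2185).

1584

Factor 2185: 2185 = 5 · 19 · 23.
φ(2185) = 2185 · (1 − 1/5) · (1 − 1/19) · (1 − 1/23)
       = 2185 · 1584/2185 = 1584.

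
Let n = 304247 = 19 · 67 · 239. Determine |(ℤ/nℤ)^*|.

282744

φ(304247) = 304247 · (1 − 1/19) · (1 − 1/67) · (1 − 1/239)
       = 304247 · 282744/304247 = 282744.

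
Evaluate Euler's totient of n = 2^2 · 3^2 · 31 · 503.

180720

φ(561348) = 561348 · (1 − 1/2) · (1 − 1/3) · (1 − 1/31) · (1 − 1/503)
       = 561348 · 30120/93558 = 180720.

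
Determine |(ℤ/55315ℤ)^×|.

First factor: 55315 = 5 · 13 · 23 · 37.
φ(5) = 5 − 1 = 4.
φ(13) = 13 − 1 = 12.
φ(23) = 23 − 1 = 22.
φ(37) = 37 − 1 = 36.
Multiply: 4 · 12 · 22 · 36 = 38016.

38016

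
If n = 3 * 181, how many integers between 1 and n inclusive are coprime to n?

360

φ(543) = 543 · (1 − 1/3) · (1 − 1/181)
       = 543 · 360/543 = 360.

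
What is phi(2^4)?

8

φ(2^4) = 2^3·(2−1) = 8·1 = 8.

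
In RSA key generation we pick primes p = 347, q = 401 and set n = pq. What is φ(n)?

138400

φ(347) = 347 − 1 = 346.
φ(401) = 401 − 1 = 400.
Multiply: 346 · 400 = 138400.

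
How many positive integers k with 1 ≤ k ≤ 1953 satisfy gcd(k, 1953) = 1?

1080

Prime factorization: 1953 = 3^2 · 7 · 31.
φ(3^2) = 3^1·(3−1) = 3·2 = 6.
φ(7) = 7 − 1 = 6.
φ(31) = 31 − 1 = 30.
Multiply: 6 · 6 · 30 = 1080.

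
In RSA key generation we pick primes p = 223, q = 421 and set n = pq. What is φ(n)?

93240

For distinct primes, φ(pq) = (p−1)(q−1) = 222 × 420 = 93240.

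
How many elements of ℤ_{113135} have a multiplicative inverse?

First factor: 113135 = 5 × 11^3 × 17.
φ(113135) = 113135 · (1 − 1/5) · (1 − 1/11) · (1 − 1/17)
       = 113135 · 640/935 = 77440.

77440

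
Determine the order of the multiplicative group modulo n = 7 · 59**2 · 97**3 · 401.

φ(7) = 7 − 1 = 6.
φ(59^2) = 59^2 − 59^1 = 3481 − 59 = 3422.
φ(97^3) = 97^2·(97−1) = 9409·96 = 903264.
φ(401) = 401 − 1 = 400.
φ(8917880299391) = 6 × 3422 × 903264 × 400 = 7418326579200.

7418326579200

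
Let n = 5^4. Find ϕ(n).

φ(5^4) = 5^3·(5−1) = 125·4 = 500.

500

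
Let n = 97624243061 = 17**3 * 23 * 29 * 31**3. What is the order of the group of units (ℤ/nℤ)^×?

φ(97624243061) = 97624243061 · (1 − 1/17) · (1 − 1/23) · (1 − 1/29) · (1 − 1/31)
       = 97624243061 · 295680/351509 = 82118910720.

82118910720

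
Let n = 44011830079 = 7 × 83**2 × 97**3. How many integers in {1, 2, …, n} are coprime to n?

36885688704

φ(7) = 7 − 1 = 6.
φ(83^2) = 83^1·(83−1) = 83·82 = 6806.
φ(97^3) = 97^2·(97−1) = 9409·96 = 903264.
Multiply: 6 · 6806 · 903264 = 36885688704.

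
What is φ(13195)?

8064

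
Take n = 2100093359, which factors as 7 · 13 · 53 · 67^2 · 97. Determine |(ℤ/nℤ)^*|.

1589372928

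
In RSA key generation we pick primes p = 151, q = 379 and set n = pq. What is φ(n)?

φ(57229) = 57229 · (1 − 1/151) · (1 − 1/379)
       = 57229 · 56700/57229 = 56700.

56700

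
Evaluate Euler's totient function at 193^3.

φ(7189057) = 7189057 · (1 − 1/193)
       = 7189057 · 192/193 = 7151808.

7151808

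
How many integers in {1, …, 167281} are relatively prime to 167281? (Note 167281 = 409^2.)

166872

φ(409^2) = 409^1·(409−1) = 409·408 = 166872.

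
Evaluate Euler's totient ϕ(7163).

7163 = 13 * 19 * 29.
φ(7163) = 7163 · (1 − 1/13) · (1 − 1/19) · (1 − 1/29)
       = 7163 · 6048/7163 = 6048.

6048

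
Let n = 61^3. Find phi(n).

φ(226981) = 226981 · (1 − 1/61)
       = 226981 · 60/61 = 223260.

223260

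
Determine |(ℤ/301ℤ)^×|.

252

301 = 7 × 43.
φ(301) = 301 · (1 − 1/7) · (1 − 1/43)
       = 301 · 252/301 = 252.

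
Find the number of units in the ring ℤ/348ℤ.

Factor 348: 348 = 2^2 · 3 · 29.
φ(348) = 348 · (1 − 1/2) · (1 − 1/3) · (1 − 1/29)
       = 348 · 56/174 = 112.

112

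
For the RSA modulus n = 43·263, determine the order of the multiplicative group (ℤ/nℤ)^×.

φ(43) = 43 − 1 = 42.
φ(263) = 263 − 1 = 262.
φ(11309) = 42 × 262 = 11004.

11004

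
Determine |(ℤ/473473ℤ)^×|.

473473 = 7 · 11^2 · 13 · 43.
φ(473473) = 473473 · (1 − 1/7) · (1 − 1/11) · (1 − 1/13) · (1 − 1/43)
       = 473473 · 30240/43043 = 332640.

332640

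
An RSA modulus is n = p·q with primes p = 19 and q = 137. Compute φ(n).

2448

φ(pq) = (p−1)(q−1) = 18 · 136 = 2448.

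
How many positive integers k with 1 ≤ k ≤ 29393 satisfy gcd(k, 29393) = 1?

20736

Prime factorization: 29393 = 7 · 13 · 17 · 19.
φ(7) = 7 − 1 = 6.
φ(13) = 13 − 1 = 12.
φ(17) = 17 − 1 = 16.
φ(19) = 19 − 1 = 18.
Multiply: 6 · 12 · 16 · 18 = 20736.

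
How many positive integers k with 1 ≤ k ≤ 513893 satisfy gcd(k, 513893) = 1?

First factor: 513893 = 17 · 19 · 37 · 43.
φ(513893) = 513893 · (1 − 1/17) · (1 − 1/19) · (1 − 1/37) · (1 − 1/43)
       = 513893 · 435456/513893 = 435456.

435456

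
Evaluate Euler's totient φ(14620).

14620 = 2**2 · 5 · 17 · 43.
φ(2^2) = 2^1·(2−1) = 2·1 = 2.
φ(5) = 5 − 1 = 4.
φ(17) = 17 − 1 = 16.
φ(43) = 43 − 1 = 42.
Since φ is multiplicative, φ(14620) = 2 · 4 · 16 · 42 = 5376.

5376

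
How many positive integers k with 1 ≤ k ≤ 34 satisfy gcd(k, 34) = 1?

16

Factor 34: 34 = 2 · 17.
φ(2) = 2 − 1 = 1.
φ(17) = 17 − 1 = 16.
φ(34) = 1 × 16 = 16.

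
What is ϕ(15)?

Factor 15: 15 = 3 × 5.
φ(3) = 3 − 1 = 2.
φ(5) = 5 − 1 = 4.
Since φ is multiplicative, φ(15) = 2 · 4 = 8.

8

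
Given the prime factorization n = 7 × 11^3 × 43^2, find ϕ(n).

φ(17227133) = 17227133 · (1 − 1/7) · (1 − 1/11) · (1 − 1/43)
       = 17227133 · 2520/3311 = 13111560.

13111560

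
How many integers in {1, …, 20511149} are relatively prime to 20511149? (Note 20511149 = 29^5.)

19803868

φ(20511149) = 20511149 · (1 − 1/29)
       = 20511149 · 28/29 = 19803868.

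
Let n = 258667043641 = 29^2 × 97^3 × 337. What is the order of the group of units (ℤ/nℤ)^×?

246439323648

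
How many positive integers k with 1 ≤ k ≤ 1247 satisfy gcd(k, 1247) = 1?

1176

Factor 1247: 1247 = 29 · 43.
φ(29) = 29 − 1 = 28.
φ(43) = 43 − 1 = 42.
Multiply: 28 · 42 = 1176.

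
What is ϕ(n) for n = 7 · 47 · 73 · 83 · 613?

φ(1221960943) = 1221960943 · (1 − 1/7) · (1 − 1/47) · (1 − 1/73) · (1 − 1/83) · (1 − 1/613)
       = 1221960943 · 997256448/1221960943 = 997256448.

997256448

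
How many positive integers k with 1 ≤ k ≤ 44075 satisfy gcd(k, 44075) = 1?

First factor: 44075 = 5**2 * 41 * 43.
φ(5^2) = 5^2 − 5^1 = 25 − 5 = 20.
φ(41) = 41 − 1 = 40.
φ(43) = 43 − 1 = 42.
φ(44075) = 20 × 40 × 42 = 33600.

33600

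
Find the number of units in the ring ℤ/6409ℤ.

6409 = 13 × 17 × 29.
φ(13) = 13 − 1 = 12.
φ(17) = 17 − 1 = 16.
φ(29) = 29 − 1 = 28.
Since φ is multiplicative, φ(6409) = 12 · 16 · 28 = 5376.

5376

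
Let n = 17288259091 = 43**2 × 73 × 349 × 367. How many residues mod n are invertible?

16561915776

φ(43^2) = 43^2 − 43^1 = 1849 − 43 = 1806.
φ(73) = 73 − 1 = 72.
φ(349) = 349 − 1 = 348.
φ(367) = 367 − 1 = 366.
Multiply: 1806 · 72 · 348 · 366 = 16561915776.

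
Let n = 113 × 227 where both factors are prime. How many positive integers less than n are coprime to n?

25312

φ(25651) = 25651 · (1 − 1/113) · (1 − 1/227)
       = 25651 · 25312/25651 = 25312.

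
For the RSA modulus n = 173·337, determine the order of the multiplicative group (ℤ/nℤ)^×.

57792

φ(58301) = 58301 · (1 − 1/173) · (1 − 1/337)
       = 58301 · 57792/58301 = 57792.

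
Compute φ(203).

168

Factor 203: 203 = 7 · 29.
φ(203) = 203 · (1 − 1/7) · (1 − 1/29)
       = 203 · 168/203 = 168.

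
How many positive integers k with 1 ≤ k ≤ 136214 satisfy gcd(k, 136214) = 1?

60840

First factor: 136214 = 2 · 13^3 · 31.
φ(2) = 2 − 1 = 1.
φ(13^3) = 13^3 − 13^2 = 2197 − 169 = 2028.
φ(31) = 31 − 1 = 30.
Multiply: 1 · 2028 · 30 = 60840.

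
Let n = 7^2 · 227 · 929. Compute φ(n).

φ(7^2) = 7^2 − 7^1 = 49 − 7 = 42.
φ(227) = 227 − 1 = 226.
φ(929) = 929 − 1 = 928.
Since φ is multiplicative, φ(10333267) = 42 · 226 · 928 = 8808576.

8808576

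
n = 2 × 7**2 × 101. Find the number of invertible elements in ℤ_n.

4200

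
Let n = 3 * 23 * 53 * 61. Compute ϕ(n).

φ(3) = 3 − 1 = 2.
φ(23) = 23 − 1 = 22.
φ(53) = 53 − 1 = 52.
φ(61) = 61 − 1 = 60.
Multiply: 2 · 22 · 52 · 60 = 137280.

137280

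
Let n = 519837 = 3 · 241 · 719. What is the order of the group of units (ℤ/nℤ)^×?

φ(3) = 3 − 1 = 2.
φ(241) = 241 − 1 = 240.
φ(719) = 719 − 1 = 718.
Since φ is multiplicative, φ(519837) = 2 · 240 · 718 = 344640.

344640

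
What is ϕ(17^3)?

4624

φ(17^3) = 17^2·(17−1) = 289·16 = 4624.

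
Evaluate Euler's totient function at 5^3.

φ(125) = 125 · (1 − 1/5)
       = 125 · 4/5 = 100.

100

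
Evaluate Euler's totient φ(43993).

Prime factorization: 43993 = 29 · 37 · 41.
φ(29) = 29 − 1 = 28.
φ(37) = 37 − 1 = 36.
φ(41) = 41 − 1 = 40.
Multiply: 28 · 36 · 40 = 40320.

40320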